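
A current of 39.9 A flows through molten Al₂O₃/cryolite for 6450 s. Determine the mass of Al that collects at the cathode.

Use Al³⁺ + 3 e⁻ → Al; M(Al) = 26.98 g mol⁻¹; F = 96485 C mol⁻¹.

Q = I·t = 39.90 A × 6450.0 s = 257400 C.
n(e⁻) = Q/F = 257400 / 96485 = 2.667 mol.
Al³⁺ + 3 e⁻ → Al, so n(Al) = n(e⁻)/3 = 0.8891 mol.
m = n·M = 0.8891 × 26.98 = 24.0 g.

24.0 g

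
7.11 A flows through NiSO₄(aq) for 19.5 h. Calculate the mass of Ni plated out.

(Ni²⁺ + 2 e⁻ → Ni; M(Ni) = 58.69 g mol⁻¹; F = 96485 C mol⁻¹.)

152 g

Q = I·t = 7.110 A × 70200 s = 499100 C.
n(e⁻) = Q/F = 499100 / 96485 = 5.173 mol.
Ni²⁺ + 2 e⁻ → Ni, so n(Ni) = n(e⁻)/2 = 2.587 mol.
m = n·M = 2.587 × 58.69 = 152 g.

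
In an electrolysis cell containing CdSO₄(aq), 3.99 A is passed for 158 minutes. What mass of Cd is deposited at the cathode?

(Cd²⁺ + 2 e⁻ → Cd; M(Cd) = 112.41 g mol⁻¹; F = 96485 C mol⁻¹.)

Q = I·t = 3.990 A × 9480.0 s = 37830 C.
n(e⁻) = Q/F = 37830 / 96485 = 0.3920 mol.
Cd²⁺ + 2 e⁻ → Cd, so n(Cd) = n(e⁻)/2 = 0.1960 mol.
m = n·M = 0.1960 × 112.41 = 22.0 g.

22.0 g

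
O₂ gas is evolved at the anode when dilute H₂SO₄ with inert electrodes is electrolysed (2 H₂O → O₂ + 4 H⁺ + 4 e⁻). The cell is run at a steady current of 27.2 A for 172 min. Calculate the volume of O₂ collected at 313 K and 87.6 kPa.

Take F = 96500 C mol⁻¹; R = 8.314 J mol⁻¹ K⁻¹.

21.6 L

Q = I·t = 27.20 A × 10320 s = 280700 C.
n(e⁻) = Q/F = 280700 / 96500 = 2.909 mol.
4 electrons are transferred per O₂ molecule, so n(O₂) = 2.909 / 4 = 0.7272 mol.
V = nRT/P = (0.7272 × 8.314 × 313) / (87.6 × 10³ Pa) = 0.0216 m³ = 21.6 L.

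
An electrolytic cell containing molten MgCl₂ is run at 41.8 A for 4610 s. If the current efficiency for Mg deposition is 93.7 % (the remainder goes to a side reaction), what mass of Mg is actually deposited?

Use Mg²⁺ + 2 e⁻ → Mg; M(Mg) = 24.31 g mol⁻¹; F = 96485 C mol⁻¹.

Q = I·t = 41.80 × 4610.0 = 192700 C.
n(e⁻) = 192700/96485 = 1.997 mol; theoretically n(Mg) = 1.997/2 = 0.9986 mol, m_theo = 24.28 g.
At 93.7 % efficiency, m_actual = 0.937 × 24.28 = 22.7 g.

22.7 g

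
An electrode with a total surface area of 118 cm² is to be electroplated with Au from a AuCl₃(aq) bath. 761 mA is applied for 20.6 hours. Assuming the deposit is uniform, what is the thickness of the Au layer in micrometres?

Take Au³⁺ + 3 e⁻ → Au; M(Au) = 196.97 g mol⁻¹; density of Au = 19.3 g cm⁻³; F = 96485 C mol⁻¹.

Q = I·t = 0.7610 × 74160 = 56440 C; n(e⁻) = 0.5849 mol.
n(Au) = n(e⁻)/3 = 0.1950 mol, so m = 0.1950 × 196.97 = 38.40 g.
Volume = m/ρ = 38.40 / 19.3 = 1.990 cm³.
Thickness = V/A = 1.990 / 118 = 0.0169 cm = 169 μm.

169 μm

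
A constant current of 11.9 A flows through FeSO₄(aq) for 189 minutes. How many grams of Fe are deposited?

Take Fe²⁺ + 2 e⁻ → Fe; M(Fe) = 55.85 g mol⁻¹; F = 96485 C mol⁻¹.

39.1 g

Q = I·t = 11.90 A × 11340 s = 134900 C.
n(e⁻) = Q/F = 134900 / 96485 = 1.399 mol.
Fe²⁺ + 2 e⁻ → Fe, so n(Fe) = n(e⁻)/2 = 0.6993 mol.
m = n·M = 0.6993 × 55.85 = 39.1 g.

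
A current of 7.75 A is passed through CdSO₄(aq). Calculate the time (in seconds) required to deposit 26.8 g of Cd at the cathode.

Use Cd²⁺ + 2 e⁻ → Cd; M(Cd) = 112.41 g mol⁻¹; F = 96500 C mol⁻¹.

n(Cd) = m/M = 26.8 / 112.41 = 0.2384 mol.
Each Cd atom requires 2 electrons, so n(e⁻) = 2 × 0.2384 = 0.4768 mol.
Q = n(e⁻)·F = 0.4768 × 96500 = 46010 C.
t = Q/I = 46010 / 7.750 A = 5937 s.

5940 s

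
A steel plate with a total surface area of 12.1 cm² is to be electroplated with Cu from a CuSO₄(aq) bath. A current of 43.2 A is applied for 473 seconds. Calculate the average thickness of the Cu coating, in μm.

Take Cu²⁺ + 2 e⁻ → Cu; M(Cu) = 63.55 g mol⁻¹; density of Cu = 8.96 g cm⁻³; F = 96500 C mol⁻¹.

621 μm

Q = I·t = 43.20 × 473.00 = 20430 C; n(e⁻) = 0.2117 mol.
n(Cu) = n(e⁻)/2 = 0.1059 mol, so m = 0.1059 × 63.55 = 6.728 g.
Volume = m/ρ = 6.728 / 8.96 = 0.7509 cm³.
Thickness = V/A = 0.7509 / 12.1 = 0.0621 cm = 621 μm.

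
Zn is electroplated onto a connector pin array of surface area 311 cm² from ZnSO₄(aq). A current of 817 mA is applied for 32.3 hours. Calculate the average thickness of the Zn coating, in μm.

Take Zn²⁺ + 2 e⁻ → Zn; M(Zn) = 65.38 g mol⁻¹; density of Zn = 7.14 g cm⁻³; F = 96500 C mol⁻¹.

145 μm

Q = I·t = 0.8170 × 116280 = 95000 C; n(e⁻) = 0.9845 mol.
n(Zn) = n(e⁻)/2 = 0.4922 mol, so m = 0.4922 × 65.38 = 32.18 g.
Volume = m/ρ = 32.18 / 7.14 = 4.507 cm³.
Thickness = V/A = 4.507 / 311 = 0.0145 cm = 145 μm.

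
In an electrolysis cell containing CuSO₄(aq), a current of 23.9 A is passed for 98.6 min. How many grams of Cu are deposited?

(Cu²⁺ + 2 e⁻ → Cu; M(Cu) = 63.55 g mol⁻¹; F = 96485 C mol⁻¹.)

Q = I·t = 23.90 A × 5916.0 s = 141400 C.
n(e⁻) = Q/F = 141400 / 96485 = 1.465 mol.
Cu²⁺ + 2 e⁻ → Cu, so n(Cu) = n(e⁻)/2 = 0.7327 mol.
m = n·M = 0.7327 × 63.55 = 46.6 g.

46.6 g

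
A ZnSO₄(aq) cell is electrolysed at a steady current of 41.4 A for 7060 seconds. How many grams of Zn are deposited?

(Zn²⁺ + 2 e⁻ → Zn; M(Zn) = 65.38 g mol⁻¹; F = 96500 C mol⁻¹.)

99.0 g

Q = I·t = 41.40 A × 7060.0 s = 292300 C.
n(e⁻) = Q/F = 292300 / 96500 = 3.029 mol.
Zn²⁺ + 2 e⁻ → Zn, so n(Zn) = n(e⁻)/2 = 1.514 mol.
m = n·M = 1.514 × 65.38 = 99.0 g.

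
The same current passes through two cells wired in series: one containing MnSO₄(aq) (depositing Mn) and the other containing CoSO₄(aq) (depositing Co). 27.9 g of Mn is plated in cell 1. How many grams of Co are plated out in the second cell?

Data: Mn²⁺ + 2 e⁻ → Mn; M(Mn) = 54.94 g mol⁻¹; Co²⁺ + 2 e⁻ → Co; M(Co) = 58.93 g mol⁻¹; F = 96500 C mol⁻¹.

n(Mn) = 27.9 / 54.94 = 0.5078 mol.
Since Mn²⁺ + 2 e⁻ → Mn, n(e⁻) passed = 2 × 0.5078 = 1.016 mol.
Cells in series carry the same charge, so the same 1.016 mol of electrons passes through cell 2.
Co²⁺ + 2 e⁻ → Co, so n(Co) = 1.016 / 2 = 0.5078 mol.
m(Co) = 0.5078 × 58.93 = 29.9 g.

29.9 g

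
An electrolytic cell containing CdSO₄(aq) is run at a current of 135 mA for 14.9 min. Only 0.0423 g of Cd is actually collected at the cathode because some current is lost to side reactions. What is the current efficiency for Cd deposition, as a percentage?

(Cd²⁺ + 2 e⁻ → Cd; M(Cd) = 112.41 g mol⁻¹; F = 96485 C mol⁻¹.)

Q = I·t = 0.1350 × 894.00 = 120.7 C; n(e⁻) = 120.7/96485 = 0.001251 mol.
Theoretical n(Cd) = n(e⁻)/2 = 0.0006254 mol, i.e. m_theo = 0.0006254 × 112.41 = 0.07031 g.
Efficiency = m_actual / m_theo = 0.0423 / 0.07031 = 60.2 %.

60.2 %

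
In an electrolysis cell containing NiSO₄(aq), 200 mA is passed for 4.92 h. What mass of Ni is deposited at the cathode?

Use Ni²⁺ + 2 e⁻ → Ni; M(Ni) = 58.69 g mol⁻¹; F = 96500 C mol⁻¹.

1.08 g

Q = I·t = 0.2000 A × 17712 s = 3542 C.
n(e⁻) = Q/F = 3542 / 96500 = 0.03671 mol.
Ni²⁺ + 2 e⁻ → Ni, so n(Ni) = n(e⁻)/2 = 0.01835 mol.
m = n·M = 0.01835 × 58.69 = 1.08 g.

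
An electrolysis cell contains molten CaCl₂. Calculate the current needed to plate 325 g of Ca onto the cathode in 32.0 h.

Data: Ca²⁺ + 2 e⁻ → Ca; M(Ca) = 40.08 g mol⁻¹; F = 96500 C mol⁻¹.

n(Ca) = 325 / 40.08 = 8.109 mol.
n(e⁻) = 2 × 8.109 = 16.22 mol.
Q = n(e⁻)·F = 16.22 × 96500 = 1565000 C.
I = Q/t = 1565000 / 115200 s = 13.6 A.

13.6 A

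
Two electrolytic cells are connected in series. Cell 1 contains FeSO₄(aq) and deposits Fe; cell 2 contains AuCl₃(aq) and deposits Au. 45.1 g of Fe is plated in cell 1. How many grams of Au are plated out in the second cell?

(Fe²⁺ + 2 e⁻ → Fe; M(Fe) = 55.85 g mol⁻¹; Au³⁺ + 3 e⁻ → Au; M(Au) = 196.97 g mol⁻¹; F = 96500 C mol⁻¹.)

106 g

n(Fe) = 45.1 / 55.85 = 0.8075 mol.
Since Fe²⁺ + 2 e⁻ → Fe, n(e⁻) passed = 2 × 0.8075 = 1.615 mol.
Cells in series carry the same charge, so the same 1.615 mol of electrons passes through cell 2.
Au³⁺ + 3 e⁻ → Au, so n(Au) = 1.615 / 3 = 0.5383 mol.
m(Au) = 0.5383 × 196.97 = 106 g.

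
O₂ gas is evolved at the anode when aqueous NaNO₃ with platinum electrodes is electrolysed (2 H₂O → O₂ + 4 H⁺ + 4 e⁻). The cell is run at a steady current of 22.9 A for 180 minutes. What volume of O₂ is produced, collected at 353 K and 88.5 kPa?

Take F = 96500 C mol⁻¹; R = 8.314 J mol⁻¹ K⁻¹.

21.2 L

Q = I·t = 22.90 A × 10800 s = 247300 C.
n(e⁻) = Q/F = 247300 / 96500 = 2.563 mol.
4 electrons are transferred per O₂ molecule, so n(O₂) = 2.563 / 4 = 0.6407 mol.
V = nRT/P = (0.6407 × 8.314 × 353) / (88.5 × 10³ Pa) = 0.0212 m³ = 21.2 L.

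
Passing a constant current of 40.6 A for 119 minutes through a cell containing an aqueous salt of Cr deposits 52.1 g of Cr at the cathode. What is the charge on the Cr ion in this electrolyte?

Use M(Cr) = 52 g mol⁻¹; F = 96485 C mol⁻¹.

Q = I·t = 40.60 A × 7140.0 s = 289900 C, so n(e⁻) = 289900/96485 = 3.004 mol.
n(Cr) deposited = 52.1 / 52 = 1.002 mol.
Electrons per atom = n(e⁻)/n(Cr) = 3.004 / 1.002 = 3.00 ≈ 3, so the ion is Cr³⁺.

+3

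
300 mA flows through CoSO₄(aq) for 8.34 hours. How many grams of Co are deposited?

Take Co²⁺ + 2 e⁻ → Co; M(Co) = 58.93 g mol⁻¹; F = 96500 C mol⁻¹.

Q = I·t = 0.3000 A × 30024 s = 9007 C.
n(e⁻) = Q/F = 9007 / 96500 = 0.09334 mol.
Co²⁺ + 2 e⁻ → Co, so n(Co) = n(e⁻)/2 = 0.04667 mol.
m = n·M = 0.04667 × 58.93 = 2.75 g.

2.75 g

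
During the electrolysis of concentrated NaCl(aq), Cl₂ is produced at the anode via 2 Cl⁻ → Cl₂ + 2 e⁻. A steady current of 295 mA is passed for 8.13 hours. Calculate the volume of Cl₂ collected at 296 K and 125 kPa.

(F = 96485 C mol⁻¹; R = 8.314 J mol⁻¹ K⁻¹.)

0.881 L

Q = I·t = 0.2950 A × 29268 s = 8634 C.
n(e⁻) = Q/F = 8634 / 96485 = 0.08949 mol.
2 electrons are transferred per Cl₂ molecule, so n(Cl₂) = 0.08949 / 2 = 0.04474 mol.
V = nRT/P = (0.04474 × 8.314 × 296) / (125 × 10³ Pa) = 8.81 × 10⁻⁴ m³ = 0.881 L.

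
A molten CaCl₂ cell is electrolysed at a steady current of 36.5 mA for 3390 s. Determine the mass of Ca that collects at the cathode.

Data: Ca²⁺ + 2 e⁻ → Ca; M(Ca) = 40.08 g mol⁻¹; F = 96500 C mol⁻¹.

Q = I·t = 0.03650 A × 3390.0 s = 123.7 C.
n(e⁻) = Q/F = 123.7 / 96500 = 0.001282 mol.
Ca²⁺ + 2 e⁻ → Ca, so n(Ca) = n(e⁻)/2 = 0.0006411 mol.
m = n·M = 0.0006411 × 40.08 = 0.0257 g.

0.0257 g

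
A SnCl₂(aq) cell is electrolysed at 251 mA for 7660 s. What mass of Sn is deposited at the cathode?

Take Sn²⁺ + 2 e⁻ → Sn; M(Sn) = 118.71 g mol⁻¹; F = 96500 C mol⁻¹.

1.18 g

Q = I·t = 0.2510 A × 7660.0 s = 1923 C.
n(e⁻) = Q/F = 1923 / 96500 = 0.01992 mol.
Sn²⁺ + 2 e⁻ → Sn, so n(Sn) = n(e⁻)/2 = 0.009962 mol.
m = n·M = 0.009962 × 118.71 = 1.18 g.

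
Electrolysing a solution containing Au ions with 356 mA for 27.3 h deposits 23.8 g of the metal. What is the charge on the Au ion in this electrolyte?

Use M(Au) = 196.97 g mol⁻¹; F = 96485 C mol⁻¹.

+3

Q = I·t = 0.3560 A × 98280 s = 34990 C, so n(e⁻) = 34990/96485 = 0.3626 mol.
n(Au) deposited = 23.8 / 196.97 = 0.1208 mol.
Electrons per atom = n(e⁻)/n(Au) = 0.3626 / 0.1208 = 3.00 ≈ 3, so the ion is Au³⁺.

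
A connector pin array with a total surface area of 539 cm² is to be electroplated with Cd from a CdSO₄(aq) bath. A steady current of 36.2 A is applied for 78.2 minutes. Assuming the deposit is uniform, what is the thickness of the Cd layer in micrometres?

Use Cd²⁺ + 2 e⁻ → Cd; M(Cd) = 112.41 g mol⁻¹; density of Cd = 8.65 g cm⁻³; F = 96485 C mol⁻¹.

Q = I·t = 36.20 × 4692.0 = 169900 C; n(e⁻) = 1.760 mol.
n(Cd) = n(e⁻)/2 = 0.8802 mol, so m = 0.8802 × 112.41 = 98.94 g.
Volume = m/ρ = 98.94 / 8.65 = 11.44 cm³.
Thickness = V/A = 11.44 / 539 = 0.0212 cm = 212 μm.

212 μm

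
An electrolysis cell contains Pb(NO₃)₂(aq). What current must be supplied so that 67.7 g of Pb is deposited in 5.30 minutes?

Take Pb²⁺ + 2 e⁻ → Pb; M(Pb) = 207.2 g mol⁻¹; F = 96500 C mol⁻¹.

198 A

n(Pb) = 67.7 / 207.2 = 0.3267 mol.
n(e⁻) = 2 × 0.3267 = 0.6535 mol.
Q = n(e⁻)·F = 0.6535 × 96500 = 63060 C.
I = Q/t = 63060 / 318.00 s = 198 A.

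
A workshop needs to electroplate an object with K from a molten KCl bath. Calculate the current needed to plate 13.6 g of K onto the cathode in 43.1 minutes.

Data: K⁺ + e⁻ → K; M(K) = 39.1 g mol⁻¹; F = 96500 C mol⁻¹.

13.0 A

n(K) = 13.6 / 39.1 = 0.3478 mol.
n(e⁻) = 1 × 0.3478 = 0.3478 mol.
Q = n(e⁻)·F = 0.3478 × 96500 = 33570 C.
I = Q/t = 33570 / 2586.0 s = 13.0 A.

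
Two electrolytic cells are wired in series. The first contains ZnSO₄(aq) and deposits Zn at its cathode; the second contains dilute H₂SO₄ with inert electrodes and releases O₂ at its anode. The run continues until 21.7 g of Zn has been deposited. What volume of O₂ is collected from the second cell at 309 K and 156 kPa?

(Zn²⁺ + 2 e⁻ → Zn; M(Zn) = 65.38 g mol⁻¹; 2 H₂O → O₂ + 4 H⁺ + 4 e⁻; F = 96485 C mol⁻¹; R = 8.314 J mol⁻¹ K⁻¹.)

n(Zn) = 21.7 / 65.38 = 0.3319 mol, so n(e⁻) = 2 × 0.3319 = 0.6638 mol.
The cells are in series, so the same 0.6638 mol of electrons passes through the second cell.
2 H₂O → O₂ + 4 H⁺ + 4 e⁻ — 4 mol e⁻ per mol O₂, so n(O₂) = 0.6638/4 = 0.1660 mol.
V = nRT/P = (0.1660 × 8.314 × 309) / (156 × 10³) = 0.00273 m³ = 2.73 L.

2.73 L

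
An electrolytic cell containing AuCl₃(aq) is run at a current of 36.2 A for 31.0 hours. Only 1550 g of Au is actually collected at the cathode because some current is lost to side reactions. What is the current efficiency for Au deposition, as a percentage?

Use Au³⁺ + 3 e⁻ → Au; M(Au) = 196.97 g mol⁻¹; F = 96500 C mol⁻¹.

56.4 %

Q = I·t = 36.20 × 111600 = 4040000 C; n(e⁻) = 4040000/96500 = 41.86 mol.
Theoretical n(Au) = n(e⁻)/3 = 13.95 mol, i.e. m_theo = 13.95 × 196.97 = 2749 g.
Efficiency = m_actual / m_theo = 1550 / 2749 = 56.4 %.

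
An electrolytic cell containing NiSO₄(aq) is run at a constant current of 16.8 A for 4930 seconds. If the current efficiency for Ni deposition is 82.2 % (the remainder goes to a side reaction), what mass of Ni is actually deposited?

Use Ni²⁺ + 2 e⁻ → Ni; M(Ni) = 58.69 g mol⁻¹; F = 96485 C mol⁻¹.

Q = I·t = 16.80 × 4930.0 = 82820 C.
n(e⁻) = 82820/96485 = 0.8584 mol; theoretically n(Ni) = 0.8584/2 = 0.4292 mol, m_theo = 25.19 g.
At 82.2 % efficiency, m_actual = 0.822 × 25.19 = 20.7 g.

20.7 g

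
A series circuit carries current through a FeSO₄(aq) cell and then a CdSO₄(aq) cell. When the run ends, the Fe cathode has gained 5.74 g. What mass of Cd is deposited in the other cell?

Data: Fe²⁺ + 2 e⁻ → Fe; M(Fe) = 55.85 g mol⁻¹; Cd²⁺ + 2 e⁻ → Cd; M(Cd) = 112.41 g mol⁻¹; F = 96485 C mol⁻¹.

n(Fe) = 5.74 / 55.85 = 0.1028 mol.
Since Fe²⁺ + 2 e⁻ → Fe, n(e⁻) passed = 2 × 0.1028 = 0.2056 mol.
Cells in series carry the same charge, so the same 0.2056 mol of electrons passes through cell 2.
Cd²⁺ + 2 e⁻ → Cd, so n(Cd) = 0.2056 / 2 = 0.1028 mol.
m(Cd) = 0.1028 × 112.41 = 11.6 g.

11.6 g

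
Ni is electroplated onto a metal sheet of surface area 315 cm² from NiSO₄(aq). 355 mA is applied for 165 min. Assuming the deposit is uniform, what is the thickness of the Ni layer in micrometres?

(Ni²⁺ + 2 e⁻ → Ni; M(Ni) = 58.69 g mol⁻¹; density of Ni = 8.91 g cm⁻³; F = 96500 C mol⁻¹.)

Q = I·t = 0.3550 × 9900.0 = 3514 C; n(e⁻) = 0.03642 mol.
n(Ni) = n(e⁻)/2 = 0.01821 mol, so m = 0.01821 × 58.69 = 1.069 g.
Volume = m/ρ = 1.069 / 8.91 = 0.1199 cm³.
Thickness = V/A = 0.1199 / 315 = 3.81 × 10⁻⁴ cm = 3.81 μm.

3.81 μm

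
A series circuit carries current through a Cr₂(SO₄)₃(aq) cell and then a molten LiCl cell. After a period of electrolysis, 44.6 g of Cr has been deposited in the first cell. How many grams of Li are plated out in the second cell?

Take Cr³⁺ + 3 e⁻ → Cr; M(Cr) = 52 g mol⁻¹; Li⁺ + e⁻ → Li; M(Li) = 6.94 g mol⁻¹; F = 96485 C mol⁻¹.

17.9 g

n(Cr) = 44.6 / 52 = 0.8577 mol.
Since Cr³⁺ + 3 e⁻ → Cr, n(e⁻) passed = 3 × 0.8577 = 2.573 mol.
Cells in series carry the same charge, so the same 2.573 mol of electrons passes through cell 2.
Li⁺ + e⁻ → Li, so n(Li) = 2.573 / 1 = 2.573 mol.
m(Li) = 2.573 × 6.94 = 17.9 g.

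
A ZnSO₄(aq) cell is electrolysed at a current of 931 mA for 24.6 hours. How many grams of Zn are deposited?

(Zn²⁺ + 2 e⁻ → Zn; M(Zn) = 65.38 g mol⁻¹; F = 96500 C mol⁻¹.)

Q = I·t = 0.9310 A × 88560 s = 82450 C.
n(e⁻) = Q/F = 82450 / 96500 = 0.8544 mol.
Zn²⁺ + 2 e⁻ → Zn, so n(Zn) = n(e⁻)/2 = 0.4272 mol.
m = n·M = 0.4272 × 65.38 = 27.9 g.

27.9 g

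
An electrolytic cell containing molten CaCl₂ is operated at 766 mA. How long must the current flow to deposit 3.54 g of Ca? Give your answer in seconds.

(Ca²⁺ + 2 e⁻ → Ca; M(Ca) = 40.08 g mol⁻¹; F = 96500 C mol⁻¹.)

n(Ca) = m/M = 3.54 / 40.08 = 0.08832 mol.
Each Ca atom requires 2 electrons, so n(e⁻) = 2 × 0.08832 = 0.1766 mol.
Q = n(e⁻)·F = 0.1766 × 96500 = 17050 C.
t = Q/I = 17050 / 0.7660 A = 22250 s.

22300 s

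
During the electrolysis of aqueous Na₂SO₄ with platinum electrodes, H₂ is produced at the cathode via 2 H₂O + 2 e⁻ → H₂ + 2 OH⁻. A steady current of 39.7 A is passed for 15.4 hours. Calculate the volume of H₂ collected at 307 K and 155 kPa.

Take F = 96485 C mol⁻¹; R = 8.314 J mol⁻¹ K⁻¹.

Q = I·t = 39.70 A × 55440 s = 2201000 C.
n(e⁻) = Q/F = 2201000 / 96485 = 22.81 mol.
2 electrons are transferred per H₂ molecule, so n(H₂) = 22.81 / 2 = 11.41 mol.
V = nRT/P = (11.41 × 8.314 × 307) / (155 × 10³ Pa) = 0.188 m³ = 188 L.

188 L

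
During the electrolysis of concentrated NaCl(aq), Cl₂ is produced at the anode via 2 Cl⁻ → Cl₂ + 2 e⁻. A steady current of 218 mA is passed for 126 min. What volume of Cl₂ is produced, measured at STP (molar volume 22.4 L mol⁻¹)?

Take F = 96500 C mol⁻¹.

Q = I·t = 0.2180 A × 7560.0 s = 1648 C.
n(e⁻) = Q/F = 1648 / 96500 = 0.01708 mol.
2 electrons are transferred per Cl₂ molecule, so n(Cl₂) = 0.01708 / 2 = 0.008539 mol.
V = n × V_m = 0.008539 × 22.4 = 0.191 L.

0.191 L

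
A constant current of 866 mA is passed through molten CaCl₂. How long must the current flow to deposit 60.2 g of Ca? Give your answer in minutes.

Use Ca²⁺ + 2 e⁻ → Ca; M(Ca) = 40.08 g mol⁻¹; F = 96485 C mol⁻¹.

n(Ca) = m/M = 60.2 / 40.08 = 1.502 mol.
Each Ca atom requires 2 electrons, so n(e⁻) = 2 × 1.502 = 3.004 mol.
Q = n(e⁻)·F = 3.004 × 96485 = 289800 C.
t = Q/I = 289800 / 0.8660 A = 334700 s = 5580 min.

5580 min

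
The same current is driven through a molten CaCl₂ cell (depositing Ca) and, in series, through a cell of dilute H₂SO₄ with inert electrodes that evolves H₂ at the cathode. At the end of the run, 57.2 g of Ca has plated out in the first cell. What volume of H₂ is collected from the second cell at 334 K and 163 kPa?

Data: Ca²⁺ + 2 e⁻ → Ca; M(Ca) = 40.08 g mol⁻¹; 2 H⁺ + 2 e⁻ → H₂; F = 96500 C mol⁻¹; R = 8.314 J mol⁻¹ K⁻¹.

n(Ca) = 57.2 / 40.08 = 1.427 mol, so n(e⁻) = 2 × 1.427 = 2.854 mol.
The cells are in series, so the same 2.854 mol of electrons passes through the second cell.
2 H⁺ + 2 e⁻ → H₂ — 2 mol e⁻ per mol H₂, so n(H₂) = 2.854/2 = 1.427 mol.
V = nRT/P = (1.427 × 8.314 × 334) / (163 × 10³) = 0.0243 m³ = 24.3 L.

24.3 L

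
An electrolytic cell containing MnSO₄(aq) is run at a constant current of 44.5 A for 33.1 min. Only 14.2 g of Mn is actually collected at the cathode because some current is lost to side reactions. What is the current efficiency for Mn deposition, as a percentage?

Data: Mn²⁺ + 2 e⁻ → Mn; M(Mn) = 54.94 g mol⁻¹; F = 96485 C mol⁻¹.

56.4 %

Q = I·t = 44.50 × 1986.0 = 88380 C; n(e⁻) = 88380/96485 = 0.9160 mol.
Theoretical n(Mn) = n(e⁻)/2 = 0.4580 mol, i.e. m_theo = 0.4580 × 54.94 = 25.16 g.
Efficiency = m_actual / m_theo = 14.2 / 25.16 = 56.4 %.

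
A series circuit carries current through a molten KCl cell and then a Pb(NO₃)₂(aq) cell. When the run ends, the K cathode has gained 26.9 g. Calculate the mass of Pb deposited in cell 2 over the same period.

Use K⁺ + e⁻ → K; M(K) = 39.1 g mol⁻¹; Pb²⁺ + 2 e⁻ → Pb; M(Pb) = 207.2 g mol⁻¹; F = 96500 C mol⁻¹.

71.3 g

n(K) = 26.9 / 39.1 = 0.6880 mol.
Since K⁺ + e⁻ → K, n(e⁻) passed = 1 × 0.6880 = 0.6880 mol.
Cells in series carry the same charge, so the same 0.6880 mol of electrons passes through cell 2.
Pb²⁺ + 2 e⁻ → Pb, so n(Pb) = 0.6880 / 2 = 0.3440 mol.
m(Pb) = 0.3440 × 207.2 = 71.3 g.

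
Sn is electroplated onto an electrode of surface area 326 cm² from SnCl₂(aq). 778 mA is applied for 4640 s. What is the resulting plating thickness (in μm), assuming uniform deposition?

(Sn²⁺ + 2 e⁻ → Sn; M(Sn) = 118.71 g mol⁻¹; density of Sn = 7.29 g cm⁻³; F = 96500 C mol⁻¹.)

Q = I·t = 0.7780 × 4640.0 = 3610 C; n(e⁻) = 0.03741 mol.
n(Sn) = n(e⁻)/2 = 0.01870 mol, so m = 0.01870 × 118.71 = 2.220 g.
Volume = m/ρ = 2.220 / 7.29 = 0.3046 cm³.
Thickness = V/A = 0.3046 / 326 = 9.34 × 10⁻⁴ cm = 9.34 μm.

9.34 μm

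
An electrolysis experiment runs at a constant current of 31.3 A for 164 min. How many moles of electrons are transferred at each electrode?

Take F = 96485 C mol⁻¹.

3.19 mol

Q = I·t = 31.30 A × 9840.0 s = 308000 C.
n(e⁻) = Q/F = 308000 / 96485 = 3.19 mol.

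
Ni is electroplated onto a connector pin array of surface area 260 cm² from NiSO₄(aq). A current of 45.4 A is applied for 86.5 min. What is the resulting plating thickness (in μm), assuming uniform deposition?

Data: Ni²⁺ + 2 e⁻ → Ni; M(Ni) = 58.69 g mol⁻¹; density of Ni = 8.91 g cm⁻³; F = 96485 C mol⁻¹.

Q = I·t = 45.40 × 5190.0 = 235600 C; n(e⁻) = 2.442 mol.
n(Ni) = n(e⁻)/2 = 1.221 mol, so m = 1.221 × 58.69 = 71.66 g.
Volume = m/ρ = 71.66 / 8.91 = 8.043 cm³.
Thickness = V/A = 8.043 / 260 = 0.0309 cm = 309 μm.

309 μm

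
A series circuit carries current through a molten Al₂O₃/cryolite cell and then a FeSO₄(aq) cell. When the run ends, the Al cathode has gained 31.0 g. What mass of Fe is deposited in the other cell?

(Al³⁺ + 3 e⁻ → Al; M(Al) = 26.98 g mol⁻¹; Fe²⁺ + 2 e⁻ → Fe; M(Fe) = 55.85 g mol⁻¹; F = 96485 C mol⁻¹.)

n(Al) = 31.0 / 26.98 = 1.149 mol.
Since Al³⁺ + 3 e⁻ → Al, n(e⁻) passed = 3 × 1.149 = 3.447 mol.
Cells in series carry the same charge, so the same 3.447 mol of electrons passes through cell 2.
Fe²⁺ + 2 e⁻ → Fe, so n(Fe) = 3.447 / 2 = 1.723 mol.
m(Fe) = 1.723 × 55.85 = 96.3 g.

96.3 g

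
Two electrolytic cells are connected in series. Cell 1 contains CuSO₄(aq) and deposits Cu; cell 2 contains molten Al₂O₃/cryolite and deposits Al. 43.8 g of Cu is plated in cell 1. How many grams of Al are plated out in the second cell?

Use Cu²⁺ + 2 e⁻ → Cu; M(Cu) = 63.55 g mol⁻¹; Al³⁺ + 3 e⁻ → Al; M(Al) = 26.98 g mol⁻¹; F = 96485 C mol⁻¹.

12.4 g

n(Cu) = 43.8 / 63.55 = 0.6892 mol.
Since Cu²⁺ + 2 e⁻ → Cu, n(e⁻) passed = 2 × 0.6892 = 1.378 mol.
Cells in series carry the same charge, so the same 1.378 mol of electrons passes through cell 2.
Al³⁺ + 3 e⁻ → Al, so n(Al) = 1.378 / 3 = 0.4595 mol.
m(Al) = 0.4595 × 26.98 = 12.4 g.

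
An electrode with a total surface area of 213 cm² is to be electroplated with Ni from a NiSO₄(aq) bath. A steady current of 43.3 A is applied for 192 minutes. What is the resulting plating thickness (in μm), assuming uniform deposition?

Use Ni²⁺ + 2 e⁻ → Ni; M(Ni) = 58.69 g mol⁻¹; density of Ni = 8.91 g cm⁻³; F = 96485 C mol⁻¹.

Q = I·t = 43.30 × 11520 = 498800 C; n(e⁻) = 5.170 mol.
n(Ni) = n(e⁻)/2 = 2.585 mol, so m = 2.585 × 58.69 = 151.7 g.
Volume = m/ρ = 151.7 / 8.91 = 17.03 cm³.
Thickness = V/A = 17.03 / 213 = 0.0799 cm = 799 μm.

799 μm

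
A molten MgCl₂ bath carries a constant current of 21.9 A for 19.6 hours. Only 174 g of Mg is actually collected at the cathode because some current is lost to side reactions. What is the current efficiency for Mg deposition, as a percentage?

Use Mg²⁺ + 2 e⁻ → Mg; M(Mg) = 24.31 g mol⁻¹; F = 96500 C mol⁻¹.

Q = I·t = 21.90 × 70560 = 1545000 C; n(e⁻) = 1545000/96500 = 16.01 mol.
Theoretical n(Mg) = n(e⁻)/2 = 8.007 mol, i.e. m_theo = 8.007 × 24.31 = 194.6 g.
Efficiency = m_actual / m_theo = 174 / 194.6 = 89.4 %.

89.4 %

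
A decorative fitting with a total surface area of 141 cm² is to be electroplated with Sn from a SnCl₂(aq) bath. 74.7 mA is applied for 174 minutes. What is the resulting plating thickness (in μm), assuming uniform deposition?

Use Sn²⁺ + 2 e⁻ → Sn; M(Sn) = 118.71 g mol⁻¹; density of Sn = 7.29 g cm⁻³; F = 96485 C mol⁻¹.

Q = I·t = 0.07470 × 10440 = 779.9 C; n(e⁻) = 0.008083 mol.
n(Sn) = n(e⁻)/2 = 0.004041 mol, so m = 0.004041 × 118.71 = 0.4798 g.
Volume = m/ρ = 0.4798 / 7.29 = 0.06581 cm³.
Thickness = V/A = 0.06581 / 141 = 4.67 × 10⁻⁴ cm = 4.67 μm.

4.67 μm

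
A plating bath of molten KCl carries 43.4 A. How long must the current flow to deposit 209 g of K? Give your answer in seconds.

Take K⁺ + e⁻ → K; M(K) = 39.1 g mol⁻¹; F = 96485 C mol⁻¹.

n(K) = m/M = 209 / 39.1 = 5.345 mol.
Each K atom requires 1 electron, so n(e⁻) = 1 × 5.345 = 5.345 mol.
Q = n(e⁻)·F = 5.345 × 96485 = 515700 C.
t = Q/I = 515700 / 43.40 A = 11880 s.

11900 s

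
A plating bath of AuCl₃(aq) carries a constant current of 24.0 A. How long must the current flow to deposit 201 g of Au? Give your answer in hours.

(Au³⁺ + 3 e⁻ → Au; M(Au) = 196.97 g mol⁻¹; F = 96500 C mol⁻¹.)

3.42 h

n(Au) = m/M = 201 / 196.97 = 1.020 mol.
Each Au atom requires 3 electrons, so n(e⁻) = 3 × 1.020 = 3.061 mol.
Q = n(e⁻)·F = 3.061 × 96500 = 295400 C.
t = Q/I = 295400 / 24.00 A = 12310 s = 3.42 h.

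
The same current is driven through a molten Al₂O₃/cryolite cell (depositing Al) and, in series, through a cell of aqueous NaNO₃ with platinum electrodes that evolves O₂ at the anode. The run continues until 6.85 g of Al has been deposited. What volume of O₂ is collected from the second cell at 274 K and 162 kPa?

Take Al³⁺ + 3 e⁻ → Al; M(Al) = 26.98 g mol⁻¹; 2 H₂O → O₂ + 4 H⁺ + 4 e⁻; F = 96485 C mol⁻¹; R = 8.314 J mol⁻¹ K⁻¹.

n(Al) = 6.85 / 26.98 = 0.2539 mol, so n(e⁻) = 3 × 0.2539 = 0.7617 mol.
The cells are in series, so the same 0.7617 mol of electrons passes through the second cell.
2 H₂O → O₂ + 4 H⁺ + 4 e⁻ — 4 mol e⁻ per mol O₂, so n(O₂) = 0.7617/4 = 0.1904 mol.
V = nRT/P = (0.1904 × 8.314 × 274) / (162 × 10³) = 0.00268 m³ = 2.68 L.

2.68 L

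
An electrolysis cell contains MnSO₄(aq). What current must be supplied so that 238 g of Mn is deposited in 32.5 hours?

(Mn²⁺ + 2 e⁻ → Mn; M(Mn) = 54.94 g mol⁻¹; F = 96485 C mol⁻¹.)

n(Mn) = 238 / 54.94 = 4.332 mol.
n(e⁻) = 2 × 4.332 = 8.664 mol.
Q = n(e⁻)·F = 8.664 × 96485 = 835900 C.
I = Q/t = 835900 / 117000 s = 7.14 A.

7.14 A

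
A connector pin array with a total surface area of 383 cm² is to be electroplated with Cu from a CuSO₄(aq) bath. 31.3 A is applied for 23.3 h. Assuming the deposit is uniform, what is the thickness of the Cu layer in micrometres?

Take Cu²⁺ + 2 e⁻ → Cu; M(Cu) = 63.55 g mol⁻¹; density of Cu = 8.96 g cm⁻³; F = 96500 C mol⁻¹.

Q = I·t = 31.30 × 83880 = 2625000 C; n(e⁻) = 27.21 mol.
n(Cu) = n(e⁻)/2 = 13.60 mol, so m = 13.60 × 63.55 = 864.5 g.
Volume = m/ρ = 864.5 / 8.96 = 96.48 cm³.
Thickness = V/A = 96.48 / 383 = 0.252 cm = 2520 μm.

2520 μm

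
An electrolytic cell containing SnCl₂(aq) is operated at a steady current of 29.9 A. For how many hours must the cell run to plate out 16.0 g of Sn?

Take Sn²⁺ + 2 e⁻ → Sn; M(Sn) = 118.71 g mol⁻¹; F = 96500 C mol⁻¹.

n(Sn) = m/M = 16.0 / 118.71 = 0.1348 mol.
Each Sn atom requires 2 electrons, so n(e⁻) = 2 × 0.1348 = 0.2696 mol.
Q = n(e⁻)·F = 0.2696 × 96500 = 26010 C.
t = Q/I = 26010 / 29.90 A = 870.0 s = 0.242 h.

0.242 h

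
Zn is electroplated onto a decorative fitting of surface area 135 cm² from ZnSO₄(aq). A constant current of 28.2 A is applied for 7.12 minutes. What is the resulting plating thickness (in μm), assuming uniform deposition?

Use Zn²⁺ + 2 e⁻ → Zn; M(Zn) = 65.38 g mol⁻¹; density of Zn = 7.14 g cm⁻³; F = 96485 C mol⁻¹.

42.3 μm

Q = I·t = 28.20 × 427.20 = 12050 C; n(e⁻) = 0.1249 mol.
n(Zn) = n(e⁻)/2 = 0.06243 mol, so m = 0.06243 × 65.38 = 4.082 g.
Volume = m/ρ = 4.082 / 7.14 = 0.5717 cm³.
Thickness = V/A = 0.5717 / 135 = 0.00423 cm = 42.3 μm.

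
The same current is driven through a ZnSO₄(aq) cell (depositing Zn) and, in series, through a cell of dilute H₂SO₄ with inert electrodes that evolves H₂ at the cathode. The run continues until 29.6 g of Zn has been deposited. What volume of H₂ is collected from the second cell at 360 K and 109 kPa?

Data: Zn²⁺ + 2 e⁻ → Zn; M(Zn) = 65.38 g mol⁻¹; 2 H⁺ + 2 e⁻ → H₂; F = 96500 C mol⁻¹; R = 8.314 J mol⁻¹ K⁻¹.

n(Zn) = 29.6 / 65.38 = 0.4527 mol, so n(e⁻) = 2 × 0.4527 = 0.9055 mol.
The cells are in series, so the same 0.9055 mol of electrons passes through the second cell.
2 H⁺ + 2 e⁻ → H₂ — 2 mol e⁻ per mol H₂, so n(H₂) = 0.9055/2 = 0.4527 mol.
V = nRT/P = (0.4527 × 8.314 × 360) / (109 × 10³) = 0.0124 m³ = 12.4 L.

12.4 L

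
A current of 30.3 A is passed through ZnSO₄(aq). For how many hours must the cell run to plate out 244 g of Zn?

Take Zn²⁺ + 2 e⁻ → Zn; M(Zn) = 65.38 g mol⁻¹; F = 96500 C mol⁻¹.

6.60 h

n(Zn) = m/M = 244 / 65.38 = 3.732 mol.
Each Zn atom requires 2 electrons, so n(e⁻) = 2 × 3.732 = 7.464 mol.
Q = n(e⁻)·F = 7.464 × 96500 = 720300 C.
t = Q/I = 720300 / 30.30 A = 23770 s = 6.60 h.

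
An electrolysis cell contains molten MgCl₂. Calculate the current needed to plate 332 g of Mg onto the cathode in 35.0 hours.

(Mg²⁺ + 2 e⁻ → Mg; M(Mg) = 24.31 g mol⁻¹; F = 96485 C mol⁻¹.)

n(Mg) = 332 / 24.31 = 13.66 mol.
n(e⁻) = 2 × 13.66 = 27.31 mol.
Q = n(e⁻)·F = 27.31 × 96485 = 2635000 C.
I = Q/t = 2635000 / 126000 s = 20.9 A.

20.9 A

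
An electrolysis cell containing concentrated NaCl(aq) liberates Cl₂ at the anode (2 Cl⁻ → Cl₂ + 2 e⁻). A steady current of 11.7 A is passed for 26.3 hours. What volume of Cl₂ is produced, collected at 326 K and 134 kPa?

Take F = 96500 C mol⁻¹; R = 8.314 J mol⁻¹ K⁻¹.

116 L

Q = I·t = 11.70 A × 94680 s = 1108000 C.
n(e⁻) = Q/F = 1108000 / 96500 = 11.48 mol.
2 electrons are transferred per Cl₂ molecule, so n(Cl₂) = 11.48 / 2 = 5.740 mol.
V = nRT/P = (5.740 × 8.314 × 326) / (134 × 10³ Pa) = 0.116 m³ = 116 L.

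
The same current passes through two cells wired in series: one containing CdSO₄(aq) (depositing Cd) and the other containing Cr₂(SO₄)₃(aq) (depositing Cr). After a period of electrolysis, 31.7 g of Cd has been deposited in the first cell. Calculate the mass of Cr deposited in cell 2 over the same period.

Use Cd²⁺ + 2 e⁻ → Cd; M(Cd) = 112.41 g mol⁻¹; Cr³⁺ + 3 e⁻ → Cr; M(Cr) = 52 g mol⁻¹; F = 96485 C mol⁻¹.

9.78 g

n(Cd) = 31.7 / 112.41 = 0.2820 mol.
Since Cd²⁺ + 2 e⁻ → Cd, n(e⁻) passed = 2 × 0.2820 = 0.5640 mol.
Cells in series carry the same charge, so the same 0.5640 mol of electrons passes through cell 2.
Cr³⁺ + 3 e⁻ → Cr, so n(Cr) = 0.5640 / 3 = 0.1880 mol.
m(Cr) = 0.1880 × 52 = 9.78 g.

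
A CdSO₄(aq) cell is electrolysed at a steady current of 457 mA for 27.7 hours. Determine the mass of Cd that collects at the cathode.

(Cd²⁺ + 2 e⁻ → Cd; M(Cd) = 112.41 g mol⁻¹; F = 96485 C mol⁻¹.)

Q = I·t = 0.4570 A × 99720 s = 45570 C.
n(e⁻) = Q/F = 45570 / 96485 = 0.4723 mol.
Cd²⁺ + 2 e⁻ → Cd, so n(Cd) = n(e⁻)/2 = 0.2362 mol.
m = n·M = 0.2362 × 112.41 = 26.5 g.

26.5 g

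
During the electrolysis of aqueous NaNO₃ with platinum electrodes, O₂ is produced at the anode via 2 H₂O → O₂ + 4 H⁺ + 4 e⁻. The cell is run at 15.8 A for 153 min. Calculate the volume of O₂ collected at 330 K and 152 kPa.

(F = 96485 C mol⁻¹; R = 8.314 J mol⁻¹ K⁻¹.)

6.78 L

Q = I·t = 15.80 A × 9180.0 s = 145000 C.
n(e⁻) = Q/F = 145000 / 96485 = 1.503 mol.
4 electrons are transferred per O₂ molecule, so n(O₂) = 1.503 / 4 = 0.3758 mol.
V = nRT/P = (0.3758 × 8.314 × 330) / (152 × 10³ Pa) = 0.00678 m³ = 6.78 L.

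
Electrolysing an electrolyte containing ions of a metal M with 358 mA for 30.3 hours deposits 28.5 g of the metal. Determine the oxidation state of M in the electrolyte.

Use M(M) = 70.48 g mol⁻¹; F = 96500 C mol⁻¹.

Q = I·t = 0.3580 A × 109080 s = 39050 C, so n(e⁻) = 39050/96500 = 0.4047 mol.
n(M) deposited = 28.5 / 70.48 = 0.4044 mol.
Electrons per atom = n(e⁻)/n(M) = 0.4047 / 0.4044 = 1.00 ≈ 1, so the ion is M⁺.

+1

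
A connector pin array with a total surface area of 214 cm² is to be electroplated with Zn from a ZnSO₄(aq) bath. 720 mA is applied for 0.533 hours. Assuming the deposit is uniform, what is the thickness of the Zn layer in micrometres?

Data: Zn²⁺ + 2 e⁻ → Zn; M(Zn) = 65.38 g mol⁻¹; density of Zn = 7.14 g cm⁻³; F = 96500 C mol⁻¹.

Q = I·t = 0.7200 × 1918.8 = 1382 C; n(e⁻) = 0.01432 mol.
n(Zn) = n(e⁻)/2 = 0.007158 mol, so m = 0.007158 × 65.38 = 0.4680 g.
Volume = m/ρ = 0.4680 / 7.14 = 0.06555 cm³.
Thickness = V/A = 0.06555 / 214 = 3.06 × 10⁻⁴ cm = 3.06 μm.

3.06 μm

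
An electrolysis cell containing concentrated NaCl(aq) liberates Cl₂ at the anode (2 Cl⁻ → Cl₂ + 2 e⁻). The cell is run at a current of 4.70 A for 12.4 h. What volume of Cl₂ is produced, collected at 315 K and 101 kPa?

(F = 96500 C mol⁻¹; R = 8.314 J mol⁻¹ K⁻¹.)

Q = I·t = 4.700 A × 44640 s = 209800 C.
n(e⁻) = Q/F = 209800 / 96500 = 2.174 mol.
2 electrons are transferred per Cl₂ molecule, so n(Cl₂) = 2.174 / 2 = 1.087 mol.
V = nRT/P = (1.087 × 8.314 × 315) / (101 × 10³ Pa) = 0.0282 m³ = 28.2 L.

28.2 L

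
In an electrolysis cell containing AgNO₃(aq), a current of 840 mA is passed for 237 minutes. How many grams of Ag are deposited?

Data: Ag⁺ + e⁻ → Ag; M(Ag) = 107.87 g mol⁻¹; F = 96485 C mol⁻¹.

Q = I·t = 0.8400 A × 14220 s = 11940 C.
n(e⁻) = Q/F = 11940 / 96485 = 0.1238 mol.
Ag⁺ + e⁻ → Ag, so n(Ag) = n(e⁻)/1 = 0.1238 mol.
m = n·M = 0.1238 × 107.87 = 13.4 g.

13.4 g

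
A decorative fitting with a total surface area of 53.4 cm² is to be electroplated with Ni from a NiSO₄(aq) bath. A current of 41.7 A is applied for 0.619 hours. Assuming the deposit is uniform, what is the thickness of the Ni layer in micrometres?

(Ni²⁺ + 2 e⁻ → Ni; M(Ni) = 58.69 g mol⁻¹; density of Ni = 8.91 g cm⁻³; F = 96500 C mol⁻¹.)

594 μm

Q = I·t = 41.70 × 2228.4 = 92920 C; n(e⁻) = 0.9629 mol.
n(Ni) = n(e⁻)/2 = 0.4815 mol, so m = 0.4815 × 58.69 = 28.26 g.
Volume = m/ρ = 28.26 / 8.91 = 3.171 cm³.
Thickness = V/A = 3.171 / 53.4 = 0.0594 cm = 594 μm.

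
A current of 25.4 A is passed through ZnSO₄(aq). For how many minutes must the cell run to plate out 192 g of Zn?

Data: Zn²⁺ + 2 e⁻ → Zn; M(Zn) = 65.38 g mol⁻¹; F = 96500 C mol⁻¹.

372 min

n(Zn) = m/M = 192 / 65.38 = 2.937 mol.
Each Zn atom requires 2 electrons, so n(e⁻) = 2 × 2.937 = 5.873 mol.
Q = n(e⁻)·F = 5.873 × 96500 = 566800 C.
t = Q/I = 566800 / 25.40 A = 22310 s = 372 min.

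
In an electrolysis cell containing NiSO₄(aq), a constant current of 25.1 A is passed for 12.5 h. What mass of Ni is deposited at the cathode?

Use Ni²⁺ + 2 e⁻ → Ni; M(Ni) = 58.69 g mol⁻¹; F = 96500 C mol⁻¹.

Q = I·t = 25.10 A × 45000 s = 1130000 C.
n(e⁻) = Q/F = 1130000 / 96500 = 11.70 mol.
Ni²⁺ + 2 e⁻ → Ni, so n(Ni) = n(e⁻)/2 = 5.852 mol.
m = n·M = 5.852 × 58.69 = 343 g.

343 g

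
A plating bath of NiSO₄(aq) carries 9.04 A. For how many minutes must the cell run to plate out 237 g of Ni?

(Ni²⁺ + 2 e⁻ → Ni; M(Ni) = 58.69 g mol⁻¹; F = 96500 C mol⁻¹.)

1440 min

n(Ni) = m/M = 237 / 58.69 = 4.038 mol.
Each Ni atom requires 2 electrons, so n(e⁻) = 2 × 4.038 = 8.076 mol.
Q = n(e⁻)·F = 8.076 × 96500 = 779400 C.
t = Q/I = 779400 / 9.040 A = 86210 s = 1440 min.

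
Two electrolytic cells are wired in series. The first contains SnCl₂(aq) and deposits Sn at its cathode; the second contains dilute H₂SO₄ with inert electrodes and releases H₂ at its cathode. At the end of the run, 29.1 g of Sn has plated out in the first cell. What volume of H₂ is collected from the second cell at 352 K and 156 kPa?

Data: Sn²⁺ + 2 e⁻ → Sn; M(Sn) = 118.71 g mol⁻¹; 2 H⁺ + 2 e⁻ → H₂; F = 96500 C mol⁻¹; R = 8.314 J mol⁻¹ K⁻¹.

4.60 L

n(Sn) = 29.1 / 118.71 = 0.2451 mol, so n(e⁻) = 2 × 0.2451 = 0.4903 mol.
The cells are in series, so the same 0.4903 mol of electrons passes through the second cell.
2 H⁺ + 2 e⁻ → H₂ — 2 mol e⁻ per mol H₂, so n(H₂) = 0.4903/2 = 0.2451 mol.
V = nRT/P = (0.2451 × 8.314 × 352) / (156 × 10³) = 0.00460 m³ = 4.60 L.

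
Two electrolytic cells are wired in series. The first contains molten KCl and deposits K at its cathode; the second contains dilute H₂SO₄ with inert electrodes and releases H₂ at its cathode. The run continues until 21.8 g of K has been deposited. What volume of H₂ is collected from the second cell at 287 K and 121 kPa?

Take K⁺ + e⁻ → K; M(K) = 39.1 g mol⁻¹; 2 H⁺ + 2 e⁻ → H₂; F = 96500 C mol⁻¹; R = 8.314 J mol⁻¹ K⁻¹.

5.50 L

n(K) = 21.8 / 39.1 = 0.5575 mol, so n(e⁻) = 1 × 0.5575 = 0.5575 mol.
The cells are in series, so the same 0.5575 mol of electrons passes through the second cell.
2 H⁺ + 2 e⁻ → H₂ — 2 mol e⁻ per mol H₂, so n(H₂) = 0.5575/2 = 0.2788 mol.
V = nRT/P = (0.2788 × 8.314 × 287) / (121 × 10³) = 0.00550 m³ = 5.50 L.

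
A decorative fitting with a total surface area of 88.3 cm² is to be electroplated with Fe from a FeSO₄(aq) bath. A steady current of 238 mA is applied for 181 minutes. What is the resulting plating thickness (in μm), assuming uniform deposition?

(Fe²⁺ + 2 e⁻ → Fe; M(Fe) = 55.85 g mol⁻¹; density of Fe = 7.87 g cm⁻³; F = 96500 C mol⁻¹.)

10.8 μm

Q = I·t = 0.2380 × 10860 = 2585 C; n(e⁻) = 0.02678 mol.
n(Fe) = n(e⁻)/2 = 0.01339 mol, so m = 0.01339 × 55.85 = 0.7480 g.
Volume = m/ρ = 0.7480 / 7.87 = 0.09504 cm³.
Thickness = V/A = 0.09504 / 88.3 = 0.00108 cm = 10.8 μm.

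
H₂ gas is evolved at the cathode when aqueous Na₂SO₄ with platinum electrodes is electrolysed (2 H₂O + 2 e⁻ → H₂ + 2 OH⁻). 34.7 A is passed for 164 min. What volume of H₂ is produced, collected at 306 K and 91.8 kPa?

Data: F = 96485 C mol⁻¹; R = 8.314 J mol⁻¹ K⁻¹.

49.0 L

Q = I·t = 34.70 A × 9840.0 s = 341400 C.
n(e⁻) = Q/F = 341400 / 96485 = 3.539 mol.
2 electrons are transferred per H₂ molecule, so n(H₂) = 3.539 / 2 = 1.769 mol.
V = nRT/P = (1.769 × 8.314 × 306) / (91.8 × 10³ Pa) = 0.0490 m³ = 49.0 L.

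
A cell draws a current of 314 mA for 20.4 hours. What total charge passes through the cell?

23100 C

Q = I·t = 0.3140 A × 73440 s = 23100 C.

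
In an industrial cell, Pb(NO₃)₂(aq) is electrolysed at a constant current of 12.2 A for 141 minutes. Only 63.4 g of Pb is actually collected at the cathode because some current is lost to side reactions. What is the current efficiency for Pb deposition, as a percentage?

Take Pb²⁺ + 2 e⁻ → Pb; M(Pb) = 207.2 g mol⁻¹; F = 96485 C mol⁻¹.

Q = I·t = 12.20 × 8460.0 = 103200 C; n(e⁻) = 103200/96485 = 1.070 mol.
Theoretical n(Pb) = n(e⁻)/2 = 0.5349 mol, i.e. m_theo = 0.5349 × 207.2 = 110.8 g.
Efficiency = m_actual / m_theo = 63.4 / 110.8 = 57.2 %.

57.2 %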